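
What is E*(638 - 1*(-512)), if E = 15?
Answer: 17250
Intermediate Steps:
E*(638 - 1*(-512)) = 15*(638 - 1*(-512)) = 15*(638 + 512) = 15*1150 = 17250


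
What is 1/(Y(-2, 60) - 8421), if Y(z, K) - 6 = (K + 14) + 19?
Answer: -1/8322 ≈ -0.00012016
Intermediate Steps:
Y(z, K) = 39 + K (Y(z, K) = 6 + ((K + 14) + 19) = 6 + ((14 + K) + 19) = 6 + (33 + K) = 39 + K)
1/(Y(-2, 60) - 8421) = 1/((39 + 60) - 8421) = 1/(99 - 8421) = 1/(-8322) = -1/8322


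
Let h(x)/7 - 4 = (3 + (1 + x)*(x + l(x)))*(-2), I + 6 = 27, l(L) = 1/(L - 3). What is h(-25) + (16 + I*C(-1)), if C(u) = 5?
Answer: -8305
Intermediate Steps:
l(L) = 1/(-3 + L)
I = 21 (I = -6 + 27 = 21)
h(x) = -14 - 14*(1 + x)*(x + 1/(-3 + x)) (h(x) = 28 + 7*((3 + (1 + x)*(x + 1/(-3 + x)))*(-2)) = 28 + 7*(-6 - 2*(1 + x)*(x + 1/(-3 + x))) = 28 + (-42 - 14*(1 + x)*(x + 1/(-3 + x))) = -14 - 14*(1 + x)*(x + 1/(-3 + x)))
h(-25) + (16 + I*C(-1)) = 14*(2 - 25 - 1*(-25)³ + 2*(-25)²)/(-3 - 25) + (16 + 21*5) = 14*(2 - 25 - 1*(-15625) + 2*625)/(-28) + (16 + 105) = 14*(-1/28)*(2 - 25 + 15625 + 1250) + 121 = 14*(-1/28)*16852 + 121 = -8426 + 121 = -8305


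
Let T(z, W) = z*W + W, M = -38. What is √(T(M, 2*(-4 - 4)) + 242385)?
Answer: √242977 ≈ 492.93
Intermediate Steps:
T(z, W) = W + W*z (T(z, W) = W*z + W = W + W*z)
√(T(M, 2*(-4 - 4)) + 242385) = √((2*(-4 - 4))*(1 - 38) + 242385) = √((2*(-8))*(-37) + 242385) = √(-16*(-37) + 242385) = √(592 + 242385) = √242977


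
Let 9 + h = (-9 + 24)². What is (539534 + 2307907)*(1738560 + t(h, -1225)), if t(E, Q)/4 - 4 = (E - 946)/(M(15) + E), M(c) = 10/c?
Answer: 321779523602724/65 ≈ 4.9505e+12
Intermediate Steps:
h = 216 (h = -9 + (-9 + 24)² = -9 + 15² = -9 + 225 = 216)
t(E, Q) = 16 + 4*(-946 + E)/(⅔ + E) (t(E, Q) = 16 + 4*((E - 946)/(10/15 + E)) = 16 + 4*((-946 + E)/(10*(1/15) + E)) = 16 + 4*((-946 + E)/(⅔ + E)) = 16 + 4*(-946 + E)/(⅔ + E))
(539534 + 2307907)*(1738560 + t(h, -1225)) = (539534 + 2307907)*(1738560 + 20*(-566 + 3*216)/(2 + 3*216)) = 2847441*(1738560 + 20*(-566 + 648)/(2 + 648)) = 2847441*(1738560 + 20*82/650) = 2847441*(1738560 + 20*(1/650)*82) = 2847441*(1738560 + 164/65) = 2847441*(113006564/65) = 321779523602724/65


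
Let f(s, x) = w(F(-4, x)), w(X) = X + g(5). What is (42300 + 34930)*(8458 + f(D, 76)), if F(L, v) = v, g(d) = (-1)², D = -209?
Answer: 659158050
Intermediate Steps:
g(d) = 1
w(X) = 1 + X (w(X) = X + 1 = 1 + X)
f(s, x) = 1 + x
(42300 + 34930)*(8458 + f(D, 76)) = (42300 + 34930)*(8458 + (1 + 76)) = 77230*(8458 + 77) = 77230*8535 = 659158050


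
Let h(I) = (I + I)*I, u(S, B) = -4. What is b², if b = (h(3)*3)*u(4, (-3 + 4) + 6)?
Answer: 46656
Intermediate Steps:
h(I) = 2*I² (h(I) = (2*I)*I = 2*I²)
b = -216 (b = ((2*3²)*3)*(-4) = ((2*9)*3)*(-4) = (18*3)*(-4) = 54*(-4) = -216)
b² = (-216)² = 46656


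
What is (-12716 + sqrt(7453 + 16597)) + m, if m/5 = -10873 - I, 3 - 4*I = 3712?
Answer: -249779/4 + 5*sqrt(962) ≈ -62290.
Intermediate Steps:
I = -3709/4 (I = 3/4 - 1/4*3712 = 3/4 - 928 = -3709/4 ≈ -927.25)
m = -198915/4 (m = 5*(-10873 - 1*(-3709/4)) = 5*(-10873 + 3709/4) = 5*(-39783/4) = -198915/4 ≈ -49729.)
(-12716 + sqrt(7453 + 16597)) + m = (-12716 + sqrt(7453 + 16597)) - 198915/4 = (-12716 + sqrt(24050)) - 198915/4 = (-12716 + 5*sqrt(962)) - 198915/4 = -249779/4 + 5*sqrt(962)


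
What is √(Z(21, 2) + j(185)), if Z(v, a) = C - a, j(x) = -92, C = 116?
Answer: √22 ≈ 4.6904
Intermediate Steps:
Z(v, a) = 116 - a
√(Z(21, 2) + j(185)) = √((116 - 1*2) - 92) = √((116 - 2) - 92) = √(114 - 92) = √22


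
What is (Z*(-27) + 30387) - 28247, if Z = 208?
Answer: -3476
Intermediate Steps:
(Z*(-27) + 30387) - 28247 = (208*(-27) + 30387) - 28247 = (-5616 + 30387) - 28247 = 24771 - 28247 = -3476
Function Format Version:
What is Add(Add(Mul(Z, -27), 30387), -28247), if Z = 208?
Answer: -3476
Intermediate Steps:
Add(Add(Mul(Z, -27), 30387), -28247) = Add(Add(Mul(208, -27), 30387), -28247) = Add(Add(-5616, 30387), -28247) = Add(24771, -28247) = -3476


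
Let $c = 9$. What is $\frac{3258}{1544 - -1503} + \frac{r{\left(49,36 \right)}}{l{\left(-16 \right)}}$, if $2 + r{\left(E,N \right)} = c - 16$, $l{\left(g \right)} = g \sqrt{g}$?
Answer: $\frac{3258}{3047} - \frac{9 i}{64} \approx 1.0692 - 0.14063 i$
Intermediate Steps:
$l{\left(g \right)} = g^{\frac{3}{2}}$
$r{\left(E,N \right)} = -9$ ($r{\left(E,N \right)} = -2 + \left(9 - 16\right) = -2 - 7 = -9$)
$\frac{3258}{1544 - -1503} + \frac{r{\left(49,36 \right)}}{l{\left(-16 \right)}} = \frac{3258}{1544 - -1503} - \frac{9}{\left(-16\right)^{\frac{3}{2}}} = \frac{3258}{1544 + 1503} - \frac{9}{\left(-64\right) i} = \frac{3258}{3047} - 9 \frac{i}{64} = 3258 \cdot \frac{1}{3047} - \frac{9 i}{64} = \frac{3258}{3047} - \frac{9 i}{64}$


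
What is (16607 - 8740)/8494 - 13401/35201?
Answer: 163098173/298997294 ≈ 0.54548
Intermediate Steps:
(16607 - 8740)/8494 - 13401/35201 = 7867*(1/8494) - 13401*1/35201 = 7867/8494 - 13401/35201 = 163098173/298997294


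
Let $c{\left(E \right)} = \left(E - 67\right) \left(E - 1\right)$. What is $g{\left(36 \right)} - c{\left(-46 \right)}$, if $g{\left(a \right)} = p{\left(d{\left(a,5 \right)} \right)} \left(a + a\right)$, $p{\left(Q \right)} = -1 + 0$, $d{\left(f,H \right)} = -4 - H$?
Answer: $-5383$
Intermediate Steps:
$p{\left(Q \right)} = -1$
$g{\left(a \right)} = - 2 a$ ($g{\left(a \right)} = - (a + a) = - 2 a$)
$c{\left(E \right)} = \left(-1 + E\right) \left(-67 + E\right)$ ($c{\left(E \right)} = \left(-67 + E\right) \left(-1 + E\right) = \left(-1 + E\right) \left(-67 + E\right)$)
$g{\left(36 \right)} - c{\left(-46 \right)} = \left(-2\right) 36 - \left(67 + \left(-46\right)^{2} - -3128\right) = -72 - \left(67 + 2116 + 3128\right) = -72 - 5311 = -5383$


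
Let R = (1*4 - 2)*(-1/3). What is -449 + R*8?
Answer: -1363/3 ≈ -454.33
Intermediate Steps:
R = -2/3 (R = (4 - 2)*(-1*1/3) = 2*(-1/3) = -2/3 ≈ -0.66667)
-449 + R*8 = -449 - 2/3*8 = -449 - 16/3 = -1363/3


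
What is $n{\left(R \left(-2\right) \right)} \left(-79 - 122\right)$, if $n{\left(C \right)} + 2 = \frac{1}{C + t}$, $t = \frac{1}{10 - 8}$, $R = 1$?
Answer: $536$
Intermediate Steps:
$t = \frac{1}{2} \approx 0.5$
$n{\left(C \right)} = -2 + \frac{1}{\frac{1}{2} + C}$ ($n{\left(C \right)} = -2 + \frac{1}{C + \frac{1}{2}} = -2 + \frac{1}{\frac{1}{2} + C}$)
$n{\left(R \left(-2\right) \right)} \left(-79 - 122\right) = - \frac{4 \cdot 1 \left(-2\right)}{1 + 2 \cdot 1 \left(-2\right)} \left(-79 - 122\right) = \left(-4\right) \left(-2\right) \frac{1}{1 + 2 \left(-2\right)} \left(-201\right) = \left(-4\right) \left(-2\right) \frac{1}{1 - 4} \left(-201\right) = \left(-4\right) \left(-2\right) \frac{1}{-3} \left(-201\right) = \left(-4\right) \left(-2\right) \left(- \frac{1}{3}\right) \left(-201\right) = \left(- \frac{8}{3}\right) \left(-201\right) = 536$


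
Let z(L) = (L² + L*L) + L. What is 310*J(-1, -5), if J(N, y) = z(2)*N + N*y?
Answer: -1550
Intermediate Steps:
z(L) = L + 2*L² (z(L) = (L² + L²) + L = 2*L² + L = L + 2*L²)
J(N, y) = 10*N + N*y (J(N, y) = (2*(1 + 2*2))*N + N*y = (2*(1 + 4))*N + N*y = (2*5)*N + N*y = 10*N + N*y)
310*J(-1, -5) = 310*(-(10 - 5)) = 310*(-1*5) = 310*(-5) = -1550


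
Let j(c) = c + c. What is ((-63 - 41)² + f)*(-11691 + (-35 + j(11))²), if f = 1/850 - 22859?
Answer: 58972758789/425 ≈ 1.3876e+8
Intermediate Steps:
f = -19430149/850 (f = 1/850 - 22859 = -19430149/850 ≈ -22859.)
j(c) = 2*c
((-63 - 41)² + f)*(-11691 + (-35 + j(11))²) = ((-63 - 41)² - 19430149/850)*(-11691 + (-35 + 2*11)²) = ((-104)² - 19430149/850)*(-11691 + (-35 + 22)²) = (10816 - 19430149/850)*(-11691 + (-13)²) = -10236549*(-11691 + 169)/850 = -10236549/850*(-11522) = 58972758789/425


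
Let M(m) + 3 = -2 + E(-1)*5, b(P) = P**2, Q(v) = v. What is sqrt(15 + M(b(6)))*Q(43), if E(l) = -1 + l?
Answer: 0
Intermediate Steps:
M(m) = -15 (M(m) = -3 + (-2 + (-1 - 1)*5) = -3 + (-2 - 2*5) = -3 + (-2 - 10) = -3 - 12 = -15)
sqrt(15 + M(b(6)))*Q(43) = sqrt(15 - 15)*43 = sqrt(0)*43 = 0*43 = 0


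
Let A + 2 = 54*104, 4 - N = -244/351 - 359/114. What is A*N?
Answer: 293687989/6669 ≈ 44038.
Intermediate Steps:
N = 104627/13338 (N = 4 - (-244/351 - 359/114) = 4 - 1*(-51275/13338) = 4 + 51275/13338 = 104627/13338 ≈ 7.8443)
A = 5614 (A = -2 + 54*104 = -2 + 5616 = 5614)
A*N = 5614*(104627/13338) = 293687989/6669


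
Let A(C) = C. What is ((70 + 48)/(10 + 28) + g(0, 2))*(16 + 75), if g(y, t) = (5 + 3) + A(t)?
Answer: 22659/19 ≈ 1192.6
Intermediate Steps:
g(y, t) = 8 + t (g(y, t) = (5 + 3) + t = 8 + t)
((70 + 48)/(10 + 28) + g(0, 2))*(16 + 75) = ((70 + 48)/(10 + 28) + (8 + 2))*(16 + 75) = (118/38 + 10)*91 = (118*(1/38) + 10)*91 = (59/19 + 10)*91 = (249/19)*91 = 22659/19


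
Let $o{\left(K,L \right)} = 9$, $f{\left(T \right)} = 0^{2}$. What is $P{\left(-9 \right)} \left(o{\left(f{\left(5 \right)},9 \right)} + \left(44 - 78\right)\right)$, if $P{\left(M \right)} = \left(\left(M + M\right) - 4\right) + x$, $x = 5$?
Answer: $425$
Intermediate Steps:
$f{\left(T \right)} = 0$
$P{\left(M \right)} = 1 + 2 M$ ($P{\left(M \right)} = \left(\left(M + M\right) - 4\right) + 5 = \left(2 M - 4\right) + 5 = \left(-4 + 2 M\right) + 5 = 1 + 2 M$)
$P{\left(-9 \right)} \left(o{\left(f{\left(5 \right)},9 \right)} + \left(44 - 78\right)\right) = \left(1 + 2 \left(-9\right)\right) \left(9 + \left(44 - 78\right)\right) = \left(1 - 18\right) \left(9 - 34\right) = \left(-17\right) \left(-25\right) = 425$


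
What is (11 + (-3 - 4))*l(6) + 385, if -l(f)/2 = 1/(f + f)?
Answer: 1153/3 ≈ 384.33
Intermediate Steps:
l(f) = -1/f (l(f) = -2/(f + f) = -2*1/(2*f) = -1/f)
(11 + (-3 - 4))*l(6) + 385 = (11 + (-3 - 4))*(-1/6) + 385 = (11 - 7)*(-1*⅙) + 385 = 4*(-⅙) + 385 = -⅔ + 385 = 1153/3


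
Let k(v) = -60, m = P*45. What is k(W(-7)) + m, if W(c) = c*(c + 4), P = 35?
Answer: 1515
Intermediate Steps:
W(c) = c*(4 + c)
m = 1575 (m = 35*45 = 1575)
k(W(-7)) + m = -60 + 1575 = 1515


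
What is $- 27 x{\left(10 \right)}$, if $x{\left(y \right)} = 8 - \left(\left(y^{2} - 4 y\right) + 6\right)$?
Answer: $1566$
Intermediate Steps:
$x{\left(y \right)} = 2 - y^{2} + 4 y$ ($x{\left(y \right)} = 8 - \left(6 + y^{2} - 4 y\right) = 2 - y^{2} + 4 y$)
$- 27 x{\left(10 \right)} = - 27 \left(2 - 10^{2} + 4 \cdot 10\right) = - 27 \left(2 - 100 + 40\right) = \left(-27\right) \left(-58\right) = 1566$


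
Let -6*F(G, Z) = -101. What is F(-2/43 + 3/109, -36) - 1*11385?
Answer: -68209/6 ≈ -11368.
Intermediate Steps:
F(G, Z) = 101/6 (F(G, Z) = -⅙*(-101) = 101/6)
F(-2/43 + 3/109, -36) - 1*11385 = 101/6 - 1*11385 = 101/6 - 11385 = -68209/6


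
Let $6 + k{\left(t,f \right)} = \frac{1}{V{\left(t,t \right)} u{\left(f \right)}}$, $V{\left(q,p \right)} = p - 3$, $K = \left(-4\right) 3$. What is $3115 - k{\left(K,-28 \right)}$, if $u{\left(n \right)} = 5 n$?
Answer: $\frac{6554099}{2100} \approx 3121.0$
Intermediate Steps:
$K = -12$
$V{\left(q,p \right)} = -3 + p$
$k{\left(t,f \right)} = -6 + \frac{1}{5 f \left(-3 + t\right)}$ ($k{\left(t,f \right)} = -6 + \frac{1}{\left(-3 + t\right) 5 f} = -6 + \frac{1}{5 f \left(-3 + t\right)}$)
$3115 - k{\left(K,-28 \right)} = 3115 - \frac{1 - - 840 \left(-3 - 12\right)}{5 \left(-28\right) \left(-3 - 12\right)} = 3115 - \frac{1}{5} \left(- \frac{1}{28}\right) \frac{1}{-15} \left(1 - \left(-840\right) \left(-15\right)\right) = 3115 - \frac{1}{5} \left(- \frac{1}{28}\right) \left(- \frac{1}{15}\right) \left(1 - 12600\right) = 3115 - \frac{1}{5} \left(- \frac{1}{28}\right) \left(- \frac{1}{15}\right) \left(-12599\right) = 3115 - - \frac{12599}{2100} = 3115 + \frac{12599}{2100} = \frac{6554099}{2100}$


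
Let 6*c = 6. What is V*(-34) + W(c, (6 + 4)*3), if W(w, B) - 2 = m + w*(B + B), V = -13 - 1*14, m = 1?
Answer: 981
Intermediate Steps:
c = 1 (c = (1/6)*6 = 1)
V = -27 (V = -13 - 14 = -27)
W(w, B) = 3 + 2*B*w (W(w, B) = 2 + (1 + w*(B + B)) = 2 + (1 + w*(2*B)) = 2 + (1 + 2*B*w) = 3 + 2*B*w)
V*(-34) + W(c, (6 + 4)*3) = -27*(-34) + (3 + 2*((6 + 4)*3)*1) = 918 + (3 + 2*(10*3)*1) = 918 + (3 + 2*30*1) = 918 + (3 + 60) = 918 + 63 = 981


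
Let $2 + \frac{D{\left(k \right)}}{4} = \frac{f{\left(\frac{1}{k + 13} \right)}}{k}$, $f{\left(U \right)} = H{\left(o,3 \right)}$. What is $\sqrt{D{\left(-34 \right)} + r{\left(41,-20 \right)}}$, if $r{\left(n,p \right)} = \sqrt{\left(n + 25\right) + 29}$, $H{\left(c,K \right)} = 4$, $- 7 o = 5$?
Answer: $\frac{\sqrt{-2448 + 289 \sqrt{95}}}{17} \approx 1.1297$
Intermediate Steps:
$o = - \frac{5}{7}$ ($o = \left(- \frac{1}{7}\right) 5 = - \frac{5}{7} \approx -0.71429$)
$f{\left(U \right)} = 4$
$D{\left(k \right)} = -8 + \frac{16}{k}$ ($D{\left(k \right)} = -8 + 4 \frac{4}{k} = -8 + \frac{16}{k}$)
$r{\left(n,p \right)} = \sqrt{54 + n}$ ($r{\left(n,p \right)} = \sqrt{\left(25 + n\right) + 29} = \sqrt{54 + n}$)
$\sqrt{D{\left(-34 \right)} + r{\left(41,-20 \right)}} = \sqrt{\left(-8 + \frac{16}{-34}\right) + \sqrt{54 + 41}} = \sqrt{\left(-8 + 16 \left(- \frac{1}{34}\right)\right) + \sqrt{95}} = \sqrt{\left(-8 - \frac{8}{17}\right) + \sqrt{95}} = \sqrt{- \frac{144}{17} + \sqrt{95}}$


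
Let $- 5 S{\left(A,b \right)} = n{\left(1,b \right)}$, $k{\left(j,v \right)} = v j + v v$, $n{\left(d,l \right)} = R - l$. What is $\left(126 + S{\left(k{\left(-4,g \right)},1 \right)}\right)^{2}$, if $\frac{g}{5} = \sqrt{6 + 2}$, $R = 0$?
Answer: $\frac{398161}{25} \approx 15926.0$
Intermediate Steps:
$n{\left(d,l \right)} = - l$ ($n{\left(d,l \right)} = 0 - l = - l$)
$g = 10 \sqrt{2}$ ($g = 5 \sqrt{6 + 2} = 5 \sqrt{8} = 5 \cdot 2 \sqrt{2} = 10 \sqrt{2} \approx 14.142$)
$k{\left(j,v \right)} = v^{2} + j v$ ($k{\left(j,v \right)} = j v + v^{2} = v^{2} + j v$)
$S{\left(A,b \right)} = \frac{b}{5}$ ($S{\left(A,b \right)} = - \frac{\left(-1\right) b}{5} = \frac{b}{5}$)
$\left(126 + S{\left(k{\left(-4,g \right)},1 \right)}\right)^{2} = \left(126 + \frac{1}{5} \cdot 1\right)^{2} = \left(126 + \frac{1}{5}\right)^{2} = \left(\frac{631}{5}\right)^{2} = \frac{398161}{25}$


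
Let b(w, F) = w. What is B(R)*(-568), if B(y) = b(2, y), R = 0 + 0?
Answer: -1136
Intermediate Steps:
R = 0
B(y) = 2
B(R)*(-568) = 2*(-568) = -1136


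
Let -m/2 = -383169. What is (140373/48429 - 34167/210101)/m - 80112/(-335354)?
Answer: 5784080000440001993/24212170167264218551 ≈ 0.23889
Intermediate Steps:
m = 766338 (m = -2*(-383169) = 766338)
(140373/48429 - 34167/210101)/m - 80112/(-335354) = (140373/48429 - 34167/210101)/766338 - 80112/(-335354) = (140373*(1/48429) - 34167*1/210101)*(1/766338) - 80112*(-1/335354) = (15597/5381 - 34167/210101)*(1/766338) + 40056/167677 = (3093092670/1130553481)*(1/766338) + 40056/167677 = 515515445/144397682253763 + 40056/167677 = 5784080000440001993/24212170167264218551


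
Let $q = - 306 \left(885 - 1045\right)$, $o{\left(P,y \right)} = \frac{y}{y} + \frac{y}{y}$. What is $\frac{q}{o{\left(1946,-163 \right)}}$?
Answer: $24480$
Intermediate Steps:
$o{\left(P,y \right)} = 2$ ($o{\left(P,y \right)} = 1 + 1 = 2$)
$q = 48960$ ($q = \left(-306\right) \left(-160\right) = 48960$)
$\frac{q}{o{\left(1946,-163 \right)}} = \frac{48960}{2} = 48960 \cdot \frac{1}{2} = 24480$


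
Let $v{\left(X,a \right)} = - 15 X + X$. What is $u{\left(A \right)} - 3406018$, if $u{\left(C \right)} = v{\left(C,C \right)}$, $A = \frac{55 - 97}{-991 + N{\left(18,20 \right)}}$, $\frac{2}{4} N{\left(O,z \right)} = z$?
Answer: $- \frac{1079707902}{317} \approx -3.406 \cdot 10^{6}$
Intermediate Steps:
$N{\left(O,z \right)} = 2 z$
$A = \frac{14}{317}$ ($A = \frac{55 - 97}{-991 + 2 \cdot 20} = - \frac{42}{-991 + 40} = - \frac{42}{-951} = \left(-42\right) \left(- \frac{1}{951}\right) = \frac{14}{317} \approx 0.044164$)
$v{\left(X,a \right)} = - 14 X$
$u{\left(C \right)} = - 14 C$
$u{\left(A \right)} - 3406018 = \left(-14\right) \frac{14}{317} - 3406018 = - \frac{196}{317} - 3406018 = - \frac{1079707902}{317}$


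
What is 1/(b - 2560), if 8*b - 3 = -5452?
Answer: -8/25929 ≈ -0.00030854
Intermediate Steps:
b = -5449/8 (b = 3/8 + (⅛)*(-5452) = 3/8 - 1363/2 = -5449/8 ≈ -681.13)
1/(b - 2560) = 1/(-5449/8 - 2560) = 1/(-25929/8) = -8/25929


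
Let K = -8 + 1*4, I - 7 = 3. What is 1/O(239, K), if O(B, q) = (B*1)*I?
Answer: 1/2390 ≈ 0.00041841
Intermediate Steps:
I = 10 (I = 7 + 3 = 10)
K = -4 (K = -8 + 4 = -4)
O(B, q) = 10*B (O(B, q) = (B*1)*10 = B*10 = 10*B)
1/O(239, K) = 1/(10*239) = 1/2390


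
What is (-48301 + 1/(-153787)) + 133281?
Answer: 13068819259/153787 ≈ 84980.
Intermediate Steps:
(-48301 + 1/(-153787)) + 133281 = (-48301 - 1/153787) + 133281 = -7428065888/153787 + 133281 = 13068819259/153787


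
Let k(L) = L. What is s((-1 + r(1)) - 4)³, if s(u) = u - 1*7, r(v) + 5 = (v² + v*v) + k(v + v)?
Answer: -2197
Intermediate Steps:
r(v) = -5 + 2*v + 2*v² (r(v) = -5 + ((v² + v*v) + (v + v)) = -5 + ((v² + v²) + 2*v) = -5 + (2*v² + 2*v) = -5 + (2*v + 2*v²) = -5 + 2*v + 2*v²)
s(u) = -7 + u (s(u) = u - 7 = -7 + u)
s((-1 + r(1)) - 4)³ = (-7 + ((-1 + (-5 + 2*1 + 2*1²)) - 4))³ = (-7 + ((-1 + (-5 + 2 + 2*1)) - 4))³ = (-7 + ((-1 + (-5 + 2 + 2)) - 4))³ = (-7 + ((-1 - 1) - 4))³ = (-7 + (-2 - 4))³ = (-7 - 6)³ = (-13)³ = -2197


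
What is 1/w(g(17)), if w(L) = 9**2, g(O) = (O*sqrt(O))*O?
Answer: 1/81 ≈ 0.012346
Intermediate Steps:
g(O) = O**(5/2) (g(O) = O**(3/2)*O = O**(5/2))
w(L) = 81
1/w(g(17)) = 1/81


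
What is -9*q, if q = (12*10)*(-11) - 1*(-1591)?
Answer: -2439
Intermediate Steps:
q = 271 (q = 120*(-11) + 1591 = -1320 + 1591 = 271)
-9*q = -9*271 = -2439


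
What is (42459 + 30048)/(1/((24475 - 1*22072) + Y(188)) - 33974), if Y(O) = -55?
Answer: -56748812/26590317 ≈ -2.1342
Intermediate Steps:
(42459 + 30048)/(1/((24475 - 1*22072) + Y(188)) - 33974) = (42459 + 30048)/(1/((24475 - 1*22072) - 55) - 33974) = 72507/(1/((24475 - 22072) - 55) - 33974) = 72507/(1/(2403 - 55) - 33974) = 72507/(1/2348 - 33974) = 72507/(-79770951/2348) = 72507*(-2348/79770951) = -56748812/26590317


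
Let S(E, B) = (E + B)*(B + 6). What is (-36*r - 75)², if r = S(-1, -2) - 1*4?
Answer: 251001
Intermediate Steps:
S(E, B) = (6 + B)*(B + E) (S(E, B) = (B + E)*(6 + B) = (6 + B)*(B + E))
r = -16 (r = ((-2)² + 6*(-2) + 6*(-1) - 2*(-1)) - 1*4 = (4 - 12 - 6 + 2) - 4 = -12 - 4 = -16)
(-36*r - 75)² = (-36*(-16) - 75)² = (576 - 75)² = 501² = 251001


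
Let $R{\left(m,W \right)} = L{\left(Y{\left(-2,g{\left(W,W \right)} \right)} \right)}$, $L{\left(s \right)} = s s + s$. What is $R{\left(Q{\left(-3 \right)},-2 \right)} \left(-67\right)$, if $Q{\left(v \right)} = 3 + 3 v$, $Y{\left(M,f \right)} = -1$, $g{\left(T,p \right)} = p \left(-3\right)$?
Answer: $0$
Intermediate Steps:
$g{\left(T,p \right)} = - 3 p$
$L{\left(s \right)} = s + s^{2}$ ($L{\left(s \right)} = s^{2} + s = s + s^{2}$)
$R{\left(m,W \right)} = 0$ ($R{\left(m,W \right)} = - (1 - 1) = \left(-1\right) 0 = 0$)
$R{\left(Q{\left(-3 \right)},-2 \right)} \left(-67\right) = 0 \left(-67\right) = 0$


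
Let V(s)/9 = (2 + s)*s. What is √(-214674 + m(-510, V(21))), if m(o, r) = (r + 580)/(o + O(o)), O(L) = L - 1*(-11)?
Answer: I*√218560491937/1009 ≈ 463.33*I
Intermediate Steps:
O(L) = 11 + L (O(L) = L + 11 = 11 + L)
V(s) = 9*s*(2 + s) (V(s) = 9*((2 + s)*s) = 9*(s*(2 + s)) = 9*s*(2 + s))
m(o, r) = (580 + r)/(11 + 2*o) (m(o, r) = (r + 580)/(o + (11 + o)) = (580 + r)/(11 + 2*o))
√(-214674 + m(-510, V(21))) = √(-214674 + (580 + 9*21*(2 + 21))/(11 + 2*(-510))) = √(-214674 + (580 + 9*21*23)/(11 - 1020)) = √(-214674 + (580 + 4347)/(-1009)) = √(-214674 - 1/1009*4927) = √(-214674 - 4927/1009) = √(-216610993/1009) = I*√218560491937/1009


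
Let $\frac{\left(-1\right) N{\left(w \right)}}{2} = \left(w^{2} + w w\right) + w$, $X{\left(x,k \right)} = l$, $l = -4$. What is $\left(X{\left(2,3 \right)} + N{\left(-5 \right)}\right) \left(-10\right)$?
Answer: $940$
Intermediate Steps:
$X{\left(x,k \right)} = -4$
$N{\left(w \right)} = - 4 w^{2} - 2 w$ ($N{\left(w \right)} = - 2 \left(\left(w^{2} + w w\right) + w\right) = - 2 \left(\left(w^{2} + w^{2}\right) + w\right) = - 2 \left(2 w^{2} + w\right) = - 2 \left(w + 2 w^{2}\right) = - 4 w^{2} - 2 w$)
$\left(X{\left(2,3 \right)} + N{\left(-5 \right)}\right) \left(-10\right) = \left(-4 - - 10 \left(1 + 2 \left(-5\right)\right)\right) \left(-10\right) = \left(-4 - - 10 \left(1 - 10\right)\right) \left(-10\right) = \left(-4 - \left(-10\right) \left(-9\right)\right) \left(-10\right) = \left(-4 - 90\right) \left(-10\right) = \left(-94\right) \left(-10\right) = 940$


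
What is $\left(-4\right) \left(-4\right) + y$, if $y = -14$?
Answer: $2$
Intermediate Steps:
$\left(-4\right) \left(-4\right) + y = \left(-4\right) \left(-4\right) - 14 = 16 - 14 = 2$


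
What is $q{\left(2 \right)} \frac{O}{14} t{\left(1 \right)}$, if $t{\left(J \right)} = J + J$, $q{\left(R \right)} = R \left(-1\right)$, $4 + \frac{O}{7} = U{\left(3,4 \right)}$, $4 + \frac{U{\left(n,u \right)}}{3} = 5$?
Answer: $2$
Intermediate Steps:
$U{\left(n,u \right)} = 3$ ($U{\left(n,u \right)} = -12 + 3 \cdot 5 = -12 + 15 = 3$)
$O = -7$ ($O = -28 + 7 \cdot 3 = -28 + 21 = -7$)
$q{\left(R \right)} = - R$
$t{\left(J \right)} = 2 J$
$q{\left(2 \right)} \frac{O}{14} t{\left(1 \right)} = \left(-1\right) 2 \left(- \frac{7}{14}\right) 2 \cdot 1 = - 2 \left(\left(-7\right) \frac{1}{14}\right) 2 = \left(-2\right) \left(- \frac{1}{2}\right) 2 = 1 \cdot 2 = 2$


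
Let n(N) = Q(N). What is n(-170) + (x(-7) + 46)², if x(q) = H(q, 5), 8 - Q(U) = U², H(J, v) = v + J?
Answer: -26956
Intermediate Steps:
H(J, v) = J + v
Q(U) = 8 - U²
x(q) = 5 + q (x(q) = q + 5 = 5 + q)
n(N) = 8 - N²
n(-170) + (x(-7) + 46)² = (8 - 1*(-170)²) + ((5 - 7) + 46)² = (8 - 1*28900) + (-2 + 46)² = (8 - 28900) + 44² = -28892 + 1936 = -26956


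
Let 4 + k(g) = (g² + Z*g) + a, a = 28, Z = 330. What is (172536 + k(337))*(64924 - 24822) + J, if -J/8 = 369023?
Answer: 15931136394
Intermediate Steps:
J = -2952184 (J = -8*369023 = -2952184)
k(g) = 24 + g² + 330*g (k(g) = -4 + ((g² + 330*g) + 28) = -4 + (28 + g² + 330*g) = 24 + g² + 330*g)
(172536 + k(337))*(64924 - 24822) + J = (172536 + (24 + 337² + 330*337))*(64924 - 24822) - 2952184 = (172536 + (24 + 113569 + 111210))*40102 - 2952184 = (172536 + 224803)*40102 - 2952184 = 397339*40102 - 2952184 = 15934088578 - 2952184 = 15931136394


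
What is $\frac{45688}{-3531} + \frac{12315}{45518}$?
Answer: $- \frac{185103829}{14611278} \approx -12.669$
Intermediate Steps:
$\frac{45688}{-3531} + \frac{12315}{45518} = 45688 \left(- \frac{1}{3531}\right) + 12315 \cdot \frac{1}{45518} = - \frac{45688}{3531} + \frac{12315}{45518} = - \frac{185103829}{14611278}$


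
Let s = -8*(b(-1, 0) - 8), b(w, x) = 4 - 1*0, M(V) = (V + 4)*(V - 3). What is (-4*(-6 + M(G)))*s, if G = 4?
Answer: -256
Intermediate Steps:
M(V) = (-3 + V)*(4 + V) (M(V) = (4 + V)*(-3 + V) = (-3 + V)*(4 + V))
b(w, x) = 4 (b(w, x) = 4 + 0 = 4)
s = 32 (s = -8*(4 - 8) = -8*(-4) = 32)
(-4*(-6 + M(G)))*s = -4*(-6 + (-12 + 4 + 4**2))*32 = -4*(-6 + (-12 + 4 + 16))*32 = -4*(-6 + 8)*32 = -4*2*32 = -8*32 = -256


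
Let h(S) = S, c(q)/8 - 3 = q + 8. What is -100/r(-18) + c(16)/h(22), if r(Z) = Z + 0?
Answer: 1522/99 ≈ 15.374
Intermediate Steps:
c(q) = 88 + 8*q (c(q) = 24 + 8*(q + 8) = 24 + 8*(8 + q) = 24 + (64 + 8*q) = 88 + 8*q)
r(Z) = Z
-100/r(-18) + c(16)/h(22) = -100/(-18) + (88 + 8*16)/22 = -100*(-1/18) + (88 + 128)*(1/22) = 50/9 + 216*(1/22) = 50/9 + 108/11 = 1522/99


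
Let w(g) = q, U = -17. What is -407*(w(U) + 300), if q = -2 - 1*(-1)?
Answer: -121693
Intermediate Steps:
q = -1 (q = -2 + 1 = -1)
w(g) = -1
-407*(w(U) + 300) = -407*(-1 + 300) = -407*299 = -121693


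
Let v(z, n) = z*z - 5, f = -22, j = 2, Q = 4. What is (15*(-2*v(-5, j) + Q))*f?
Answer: 11880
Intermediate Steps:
v(z, n) = -5 + z² (v(z, n) = z² - 5 = -5 + z²)
(15*(-2*v(-5, j) + Q))*f = (15*(-2*(-5 + (-5)²) + 4))*(-22) = (15*(-2*(-5 + 25) + 4))*(-22) = (15*(-2*20 + 4))*(-22) = (15*(-40 + 4))*(-22) = (15*(-36))*(-22) = -540*(-22) = 11880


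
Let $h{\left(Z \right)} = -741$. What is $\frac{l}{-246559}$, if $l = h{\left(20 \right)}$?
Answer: $\frac{741}{246559} \approx 0.0030054$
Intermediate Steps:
$l = -741$
$\frac{l}{-246559} = - \frac{741}{-246559} = \left(-741\right) \left(- \frac{1}{246559}\right) = \frac{741}{246559}$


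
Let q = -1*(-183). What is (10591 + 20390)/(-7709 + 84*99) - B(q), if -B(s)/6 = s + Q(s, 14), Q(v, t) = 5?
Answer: 715677/607 ≈ 1179.0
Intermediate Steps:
q = 183
B(s) = -30 - 6*s (B(s) = -6*(s + 5) = -6*(5 + s) = -30 - 6*s)
(10591 + 20390)/(-7709 + 84*99) - B(q) = (10591 + 20390)/(-7709 + 84*99) - (-30 - 6*183) = 30981/(-7709 + 8316) - (-30 - 1098) = 30981/607 - 1*(-1128) = 30981*(1/607) + 1128 = 30981/607 + 1128 = 715677/607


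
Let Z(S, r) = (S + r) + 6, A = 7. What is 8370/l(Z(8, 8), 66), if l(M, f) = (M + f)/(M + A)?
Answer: 121365/44 ≈ 2758.3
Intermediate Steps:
Z(S, r) = 6 + S + r
l(M, f) = (M + f)/(7 + M) (l(M, f) = (M + f)/(M + 7) = (M + f)/(7 + M))
8370/l(Z(8, 8), 66) = 8370/((((6 + 8 + 8) + 66)/(7 + (6 + 8 + 8)))) = 8370/(((22 + 66)/(7 + 22))) = 8370/((88/29)) = 8370/(((1/29)*88)) = 8370/(88/29) = 8370*(29/88) = 121365/44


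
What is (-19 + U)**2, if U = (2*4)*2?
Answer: 9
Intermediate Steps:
U = 16 (U = 8*2 = 16)
(-19 + U)**2 = (-19 + 16)**2 = (-3)**2 = 9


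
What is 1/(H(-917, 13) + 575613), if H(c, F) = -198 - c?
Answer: 1/576332 ≈ 1.7351e-6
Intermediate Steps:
1/(H(-917, 13) + 575613) = 1/((-198 - 1*(-917)) + 575613) = 1/((-198 + 917) + 575613) = 1/(719 + 575613) = 1/576332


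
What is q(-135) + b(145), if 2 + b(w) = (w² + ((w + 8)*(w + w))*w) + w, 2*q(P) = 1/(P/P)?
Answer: 12909637/2 ≈ 6.4548e+6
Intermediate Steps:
q(P) = ½ (q(P) = 1/(2*((P/P))) = (½)/1 = (½)*1 = ½)
b(w) = -2 + w + w² + 2*w²*(8 + w) (b(w) = -2 + ((w² + ((w + 8)*(w + w))*w) + w) = -2 + ((w² + ((8 + w)*(2*w))*w) + w) = -2 + ((w² + (2*w*(8 + w))*w) + w) = -2 + ((w² + 2*w²*(8 + w)) + w) = -2 + (w + w² + 2*w²*(8 + w)) = -2 + w + w² + 2*w²*(8 + w))
q(-135) + b(145) = ½ + (-2 + 145 + 2*145³ + 17*145²) = ½ + (-2 + 145 + 2*3048625 + 17*21025) = ½ + (-2 + 145 + 6097250 + 357425) = ½ + 6454818 = 12909637/2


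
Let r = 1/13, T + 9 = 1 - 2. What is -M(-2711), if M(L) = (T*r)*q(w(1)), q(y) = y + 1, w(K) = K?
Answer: 20/13 ≈ 1.5385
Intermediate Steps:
T = -10 (T = -9 + (1 - 2) = -9 - 1 = -10)
q(y) = 1 + y
r = 1/13 ≈ 0.076923
M(L) = -20/13 (M(L) = (-10*1/13)*(1 + 1) = -10/13*2 = -20/13)
-M(-2711) = -1*(-20/13) = 20/13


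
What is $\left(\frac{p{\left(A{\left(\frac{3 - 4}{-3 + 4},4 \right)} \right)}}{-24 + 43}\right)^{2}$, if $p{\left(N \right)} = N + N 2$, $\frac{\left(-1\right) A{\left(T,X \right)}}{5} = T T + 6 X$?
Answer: $\frac{140625}{361} \approx 389.54$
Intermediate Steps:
$A{\left(T,X \right)} = - 30 X - 5 T^{2}$ ($A{\left(T,X \right)} = - 5 \left(T T + 6 X\right) = - 5 \left(T^{2} + 6 X\right) = - 30 X - 5 T^{2}$)
$p{\left(N \right)} = 3 N$ ($p{\left(N \right)} = N + 2 N = 3 N$)
$\left(\frac{p{\left(A{\left(\frac{3 - 4}{-3 + 4},4 \right)} \right)}}{-24 + 43}\right)^{2} = \left(\frac{3 \left(\left(-30\right) 4 - 5 \left(\frac{3 - 4}{-3 + 4}\right)^{2}\right)}{-24 + 43}\right)^{2} = \left(\frac{3 \left(-120 - 5 \left(- 1^{-1}\right)^{2}\right)}{19}\right)^{2} = \left(3 \left(-120 - 5 \left(\left(-1\right) 1\right)^{2}\right) \frac{1}{19}\right)^{2} = \left(3 \left(-120 - 5 \left(-1\right)^{2}\right) \frac{1}{19}\right)^{2} = \left(3 \left(-120 - 5\right) \frac{1}{19}\right)^{2} = \left(3 \left(-125\right) \frac{1}{19}\right)^{2} = \left(\left(-375\right) \frac{1}{19}\right)^{2} = \left(- \frac{375}{19}\right)^{2} = \frac{140625}{361}$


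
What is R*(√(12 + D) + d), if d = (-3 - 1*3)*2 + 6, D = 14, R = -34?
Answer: 204 - 34*√26 ≈ 30.633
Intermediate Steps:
d = -6 (d = (-3 - 3)*2 + 6 = -6*2 + 6 = -12 + 6 = -6)
R*(√(12 + D) + d) = -34*(√(12 + 14) - 6) = -34*(√26 - 6) = -34*(-6 + √26) = 204 - 34*√26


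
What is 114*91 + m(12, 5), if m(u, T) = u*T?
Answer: 10434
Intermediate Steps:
m(u, T) = T*u
114*91 + m(12, 5) = 114*91 + 5*12 = 10374 + 60 = 10434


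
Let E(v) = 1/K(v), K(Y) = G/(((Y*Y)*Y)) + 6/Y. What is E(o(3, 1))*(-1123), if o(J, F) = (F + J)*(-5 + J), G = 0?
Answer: 4492/3 ≈ 1497.3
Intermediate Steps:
o(J, F) = (-5 + J)*(F + J)
K(Y) = 6/Y (K(Y) = 0/(((Y*Y)*Y)) + 6/Y = 0/((Y²*Y)) + 6/Y = 0/(Y³) + 6/Y = 0/Y³ + 6/Y = 0 + 6/Y = 6/Y)
E(v) = v/6 (E(v) = 1/(6/v) = v/6)
E(o(3, 1))*(-1123) = ((3² - 5*1 - 5*3 + 1*3)/6)*(-1123) = ((9 - 5 - 15 + 3)/6)*(-1123) = ((⅙)*(-8))*(-1123) = -4/3*(-1123) = 4492/3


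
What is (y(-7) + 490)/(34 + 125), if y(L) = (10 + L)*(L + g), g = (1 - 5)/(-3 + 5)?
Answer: 463/159 ≈ 2.9119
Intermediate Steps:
g = -2 (g = -4/2 = -4*½ = -2)
y(L) = (-2 + L)*(10 + L) (y(L) = (10 + L)*(L - 2) = (10 + L)*(-2 + L) = (-2 + L)*(10 + L))
(y(-7) + 490)/(34 + 125) = ((-20 + (-7)² + 8*(-7)) + 490)/(34 + 125) = ((-20 + 49 - 56) + 490)/159 = (-27 + 490)*(1/159) = 463*(1/159) = 463/159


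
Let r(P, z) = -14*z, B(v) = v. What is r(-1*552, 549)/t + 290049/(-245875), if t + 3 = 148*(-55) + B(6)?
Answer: -470333463/2000684875 ≈ -0.23509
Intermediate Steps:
t = -8137 (t = -3 + (148*(-55) + 6) = -3 + (-8140 + 6) = -3 - 8134 = -8137)
r(-1*552, 549)/t + 290049/(-245875) = -14*549/(-8137) + 290049/(-245875) = -7686*(-1/8137) + 290049*(-1/245875) = 7686/8137 - 290049/245875 = -470333463/2000684875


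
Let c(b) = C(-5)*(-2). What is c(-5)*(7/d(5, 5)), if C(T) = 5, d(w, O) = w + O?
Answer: -7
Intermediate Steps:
d(w, O) = O + w
c(b) = -10 (c(b) = 5*(-2) = -10)
c(-5)*(7/d(5, 5)) = -70/(5 + 5) = -70/10 = -10*7/10 = -7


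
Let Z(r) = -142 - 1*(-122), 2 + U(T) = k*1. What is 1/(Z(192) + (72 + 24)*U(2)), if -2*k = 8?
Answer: -1/596 ≈ -0.0016779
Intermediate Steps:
k = -4 (k = -½*8 = -4)
U(T) = -6 (U(T) = -2 - 4*1 = -2 - 4 = -6)
Z(r) = -20 (Z(r) = -142 + 122 = -20)
1/(Z(192) + (72 + 24)*U(2)) = 1/(-20 + (72 + 24)*(-6)) = 1/(-20 + 96*(-6)) = 1/(-20 - 576) = 1/(-596) = -1/596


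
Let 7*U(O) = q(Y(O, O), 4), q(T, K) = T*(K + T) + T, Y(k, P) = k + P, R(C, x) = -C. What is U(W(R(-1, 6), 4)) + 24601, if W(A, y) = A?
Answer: 24603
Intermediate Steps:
Y(k, P) = P + k
q(T, K) = T + T*(K + T)
U(O) = 2*O*(5 + 2*O)/7 (U(O) = ((O + O)*(1 + 4 + (O + O)))/7 = ((2*O)*(1 + 4 + 2*O))/7 = ((2*O)*(5 + 2*O))/7 = (2*O*(5 + 2*O))/7 = 2*O*(5 + 2*O)/7)
U(W(R(-1, 6), 4)) + 24601 = 2*(-1*(-1))*(5 + 2*(-1*(-1)))/7 + 24601 = (2/7)*1*(5 + 2*1) + 24601 = (2/7)*1*(5 + 2) + 24601 = (2/7)*1*7 + 24601 = 2 + 24601 = 24603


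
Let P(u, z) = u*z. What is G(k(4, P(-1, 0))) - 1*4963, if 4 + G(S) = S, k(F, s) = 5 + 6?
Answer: -4956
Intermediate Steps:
k(F, s) = 11
G(S) = -4 + S
G(k(4, P(-1, 0))) - 1*4963 = (-4 + 11) - 1*4963 = 7 - 4963 = -4956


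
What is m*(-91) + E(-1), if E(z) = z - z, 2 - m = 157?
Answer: 14105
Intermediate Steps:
m = -155 (m = 2 - 1*157 = 2 - 157 = -155)
E(z) = 0
m*(-91) + E(-1) = -155*(-91) + 0 = 14105 + 0 = 14105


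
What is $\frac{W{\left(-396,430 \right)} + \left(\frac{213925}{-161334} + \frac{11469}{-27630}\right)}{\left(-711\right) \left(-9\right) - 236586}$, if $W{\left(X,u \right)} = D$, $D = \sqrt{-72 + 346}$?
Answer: $\frac{215585761}{28502639409015} - \frac{\sqrt{274}}{230187} \approx -6.4347 \cdot 10^{-5}$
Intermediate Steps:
$D = \sqrt{274} \approx 16.553$
$W{\left(X,u \right)} = \sqrt{274}$
$\frac{W{\left(-396,430 \right)} + \left(\frac{213925}{-161334} + \frac{11469}{-27630}\right)}{\left(-711\right) \left(-9\right) - 236586} = \frac{\sqrt{274} + \left(\frac{213925}{-161334} + \frac{11469}{-27630}\right)}{\left(-711\right) \left(-9\right) - 236586} = \frac{\sqrt{274} + \left(213925 \left(- \frac{1}{161334}\right) + 11469 \left(- \frac{1}{27630}\right)\right)}{6399 - 236586} = \frac{\sqrt{274} - \frac{215585761}{123823845}}{-230187} = \left(\sqrt{274} - \frac{215585761}{123823845}\right) \left(- \frac{1}{230187}\right) = \left(- \frac{215585761}{123823845} + \sqrt{274}\right) \left(- \frac{1}{230187}\right) = \frac{215585761}{28502639409015} - \frac{\sqrt{274}}{230187}$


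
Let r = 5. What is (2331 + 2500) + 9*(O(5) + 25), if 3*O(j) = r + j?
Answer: 5086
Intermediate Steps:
O(j) = 5/3 + j/3 (O(j) = (5 + j)/3 = 5/3 + j/3)
(2331 + 2500) + 9*(O(5) + 25) = (2331 + 2500) + 9*((5/3 + (⅓)*5) + 25) = 4831 + 9*((5/3 + 5/3) + 25) = 4831 + 9*(10/3 + 25) = 4831 + 9*(85/3) = 4831 + 255 = 5086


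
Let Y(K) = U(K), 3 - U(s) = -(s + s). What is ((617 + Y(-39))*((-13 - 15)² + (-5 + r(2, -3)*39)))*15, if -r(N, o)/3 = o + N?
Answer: 7284480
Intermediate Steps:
r(N, o) = -3*N - 3*o (r(N, o) = -3*(o + N) = -3*(N + o) = -3*N - 3*o)
U(s) = 3 + 2*s (U(s) = 3 - (-1)*(s + s) = 3 - (-1)*2*s = 3 - (-2)*s = 3 + 2*s)
Y(K) = 3 + 2*K
((617 + Y(-39))*((-13 - 15)² + (-5 + r(2, -3)*39)))*15 = ((617 + (3 + 2*(-39)))*((-13 - 15)² + (-5 + (-3*2 - 3*(-3))*39)))*15 = ((617 + (3 - 78))*((-28)² + (-5 + (-6 + 9)*39)))*15 = ((617 - 75)*(784 + (-5 + 3*39)))*15 = (542*(784 + (-5 + 117)))*15 = (542*(784 + 112))*15 = (542*896)*15 = 485632*15 = 7284480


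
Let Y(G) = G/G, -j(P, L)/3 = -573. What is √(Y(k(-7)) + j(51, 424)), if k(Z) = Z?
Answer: 2*√430 ≈ 41.473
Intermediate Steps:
j(P, L) = 1719 (j(P, L) = -3*(-573) = 1719)
Y(G) = 1
√(Y(k(-7)) + j(51, 424)) = √(1 + 1719) = √1720 = 2*√430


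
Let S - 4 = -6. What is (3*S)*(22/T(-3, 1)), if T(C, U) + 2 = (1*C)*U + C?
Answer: 33/2 ≈ 16.500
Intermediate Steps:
S = -2 (S = 4 - 6 = -2)
T(C, U) = -2 + C + C*U (T(C, U) = -2 + ((1*C)*U + C) = -2 + (C*U + C) = -2 + (C + C*U) = -2 + C + C*U)
(3*S)*(22/T(-3, 1)) = (3*(-2))*(22/(-2 - 3 - 3*1)) = -132/(-2 - 3 - 3) = -132/(-8) = -132*(-1)/8 = -6*(-11/4) = 33/2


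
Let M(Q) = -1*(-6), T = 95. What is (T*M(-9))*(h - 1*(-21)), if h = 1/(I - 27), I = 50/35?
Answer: 2138640/179 ≈ 11948.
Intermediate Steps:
I = 10/7 (I = 50*(1/35) = 10/7 ≈ 1.4286)
M(Q) = 6
h = -7/179 (h = 1/(10/7 - 27) = 1/(-179/7) = -7/179 ≈ -0.039106)
(T*M(-9))*(h - 1*(-21)) = (95*6)*(-7/179 - 1*(-21)) = 570*(-7/179 + 21) = 570*(3752/179) = 2138640/179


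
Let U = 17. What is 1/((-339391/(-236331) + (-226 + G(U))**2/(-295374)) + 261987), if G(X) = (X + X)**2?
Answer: 11634338799/3048028159699502 ≈ 3.8170e-6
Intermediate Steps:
G(X) = 4*X**2 (G(X) = (2*X)**2 = 4*X**2)
1/((-339391/(-236331) + (-226 + G(U))**2/(-295374)) + 261987) = 1/((-339391/(-236331) + (-226 + 4*17**2)**2/(-295374)) + 261987) = 1/((-339391*(-1/236331) + (-226 + 4*289)**2*(-1/295374)) + 261987) = 1/((339391/236331 + (-226 + 1156)**2*(-1/295374)) + 261987) = 1/((339391/236331 + 930**2*(-1/295374)) + 261987) = 1/((339391/236331 + 864900*(-1/295374)) + 261987) = 1/((339391/236331 - 144150/49229) + 261987) = 1/(-17359234111/11634338799 + 261987) = 1/(3048028159699502/11634338799) = 11634338799/3048028159699502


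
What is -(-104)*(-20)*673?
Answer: -1399840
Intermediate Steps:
-(-104)*(-20)*673 = -104*20*673 = -2080*673 = -1399840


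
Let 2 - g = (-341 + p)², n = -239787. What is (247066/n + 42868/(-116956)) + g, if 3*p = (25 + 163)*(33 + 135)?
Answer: -103940001625353712/1001590299 ≈ -1.0377e+8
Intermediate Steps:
p = 10528 (p = ((25 + 163)*(33 + 135))/3 = (188*168)/3 = (⅓)*31584 = 10528)
g = -103774967 (g = 2 - (-341 + 10528)² = 2 - 1*10187² = 2 - 1*103774969 = 2 - 103774969 = -103774967)
(247066/n + 42868/(-116956)) + g = (247066/(-239787) + 42868/(-116956)) - 103774967 = (247066*(-1/239787) + 42868*(-1/116956)) - 103774967 = (-247066/239787 - 1531/4177) - 103774967 = -1399108579/1001590299 - 103774967 = -103940001625353712/1001590299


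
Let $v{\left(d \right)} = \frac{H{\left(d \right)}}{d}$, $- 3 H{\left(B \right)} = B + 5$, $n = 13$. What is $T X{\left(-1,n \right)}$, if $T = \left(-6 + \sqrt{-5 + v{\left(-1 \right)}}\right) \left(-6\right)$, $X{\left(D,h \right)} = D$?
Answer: $-36 + 2 i \sqrt{33} \approx -36.0 + 11.489 i$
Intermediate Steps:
$H{\left(B \right)} = - \frac{5}{3} - \frac{B}{3}$ ($H{\left(B \right)} = - \frac{B + 5}{3} = - \frac{5 + B}{3} = - \frac{5}{3} - \frac{B}{3}$)
$v{\left(d \right)} = \frac{- \frac{5}{3} - \frac{d}{3}}{d}$
$T = 36 - 2 i \sqrt{33}$ ($T = \left(-6 + \sqrt{-5 + \frac{-5 - -1}{3 \left(-1\right)}}\right) \left(-6\right) = \left(-6 + \sqrt{-5 + \frac{1}{3} \left(-1\right) \left(-5 + 1\right)}\right) \left(-6\right) = \left(-6 + \sqrt{-5 + \frac{1}{3} \left(-1\right) \left(-4\right)}\right) \left(-6\right) = \left(-6 + \sqrt{-5 + \frac{4}{3}}\right) \left(-6\right) = \left(-6 + \sqrt{- \frac{11}{3}}\right) \left(-6\right) = \left(-6 + \frac{i \sqrt{33}}{3}\right) \left(-6\right) = 36 - 2 i \sqrt{33} \approx 36.0 - 11.489 i$)
$T X{\left(-1,n \right)} = \left(36 - 2 i \sqrt{33}\right) \left(-1\right) = -36 + 2 i \sqrt{33}$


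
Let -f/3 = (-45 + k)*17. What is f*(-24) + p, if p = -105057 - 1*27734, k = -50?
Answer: -249071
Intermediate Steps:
f = 4845 (f = -3*(-45 - 50)*17 = -(-285)*17 = -3*(-1615) = 4845)
p = -132791 (p = -105057 - 27734 = -132791)
f*(-24) + p = 4845*(-24) - 132791 = -116280 - 132791 = -249071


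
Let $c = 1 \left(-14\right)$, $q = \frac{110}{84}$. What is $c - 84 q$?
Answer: $-124$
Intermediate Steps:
$q = \frac{55}{42}$ ($q = 110 \cdot \frac{1}{84} = \frac{55}{42} \approx 1.3095$)
$c = -14$
$c - 84 q = -14 - 110 = -124$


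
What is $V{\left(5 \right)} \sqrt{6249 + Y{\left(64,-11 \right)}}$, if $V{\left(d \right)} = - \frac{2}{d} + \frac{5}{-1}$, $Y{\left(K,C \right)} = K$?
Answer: $- \frac{27 \sqrt{6313}}{5} \approx -429.05$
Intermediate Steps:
$V{\left(d \right)} = -5 - \frac{2}{d}$ ($V{\left(d \right)} = - \frac{2}{d} + 5 \left(-1\right) = - \frac{2}{d} - 5 = -5 - \frac{2}{d}$)
$V{\left(5 \right)} \sqrt{6249 + Y{\left(64,-11 \right)}} = \left(-5 - \frac{2}{5}\right) \sqrt{6249 + 64} = \left(-5 - \frac{2}{5}\right) \sqrt{6313} = - \frac{27 \sqrt{6313}}{5}$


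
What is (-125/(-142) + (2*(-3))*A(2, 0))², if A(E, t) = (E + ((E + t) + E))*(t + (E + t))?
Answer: 101989801/20164 ≈ 5058.0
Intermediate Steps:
A(E, t) = (E + 2*t)*(t + 3*E) (A(E, t) = (E + (t + 2*E))*(E + 2*t) = (t + 3*E)*(E + 2*t) = (E + 2*t)*(t + 3*E))
(-125/(-142) + (2*(-3))*A(2, 0))² = (-125/(-142) + (2*(-3))*(2*0² + 3*2² + 7*2*0))² = (-125*(-1/142) - 6*(2*0 + 3*4 + 0))² = (125/142 - 6*(0 + 12 + 0))² = (125/142 - 6*12)² = (125/142 - 72)² = (-10099/142)² = 101989801/20164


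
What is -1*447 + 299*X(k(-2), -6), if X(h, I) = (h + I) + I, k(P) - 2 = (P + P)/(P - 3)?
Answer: -15989/5 ≈ -3197.8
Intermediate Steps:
k(P) = 2 + 2*P/(-3 + P) (k(P) = 2 + (P + P)/(P - 3) = 2 + (2*P)/(-3 + P) = 2 + 2*P/(-3 + P))
X(h, I) = h + 2*I (X(h, I) = (I + h) + I = h + 2*I)
-1*447 + 299*X(k(-2), -6) = -1*447 + 299*(2*(-3 + 2*(-2))/(-3 - 2) + 2*(-6)) = -447 + 299*(2*(-3 - 4)/(-5) - 12) = -447 + 299*(2*(-1/5)*(-7) - 12) = -447 + 299*(14/5 - 12) = -447 + 299*(-46/5) = -447 - 13754/5 = -15989/5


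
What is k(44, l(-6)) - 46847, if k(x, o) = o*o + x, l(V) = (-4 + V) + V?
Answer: -46547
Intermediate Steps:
l(V) = -4 + 2*V
k(x, o) = x + o**2 (k(x, o) = o**2 + x = x + o**2)
k(44, l(-6)) - 46847 = (44 + (-4 + 2*(-6))**2) - 46847 = (44 + (-4 - 12)**2) - 46847 = (44 + (-16)**2) - 46847 = (44 + 256) - 46847 = 300 - 46847 = -46547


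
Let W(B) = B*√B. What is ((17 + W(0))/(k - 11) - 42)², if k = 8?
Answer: 20449/9 ≈ 2272.1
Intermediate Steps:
W(B) = B^(3/2)
((17 + W(0))/(k - 11) - 42)² = ((17 + 0^(3/2))/(8 - 11) - 42)² = ((17 + 0)/(-3) - 42)² = (17*(-⅓) - 42)² = (-17/3 - 42)² = (-143/3)² = 20449/9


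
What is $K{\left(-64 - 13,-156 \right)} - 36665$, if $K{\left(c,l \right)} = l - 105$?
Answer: $-36926$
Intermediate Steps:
$K{\left(c,l \right)} = -105 + l$ ($K{\left(c,l \right)} = l - 105 = -105 + l$)
$K{\left(-64 - 13,-156 \right)} - 36665 = \left(-105 - 156\right) - 36665 = -261 - 36665 = -36926$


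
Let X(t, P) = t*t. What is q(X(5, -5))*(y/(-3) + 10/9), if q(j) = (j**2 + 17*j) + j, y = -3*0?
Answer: 10750/9 ≈ 1194.4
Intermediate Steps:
X(t, P) = t**2
y = 0
q(j) = j**2 + 18*j
q(X(5, -5))*(y/(-3) + 10/9) = (5**2*(18 + 5**2))*(0/(-3) + 10/9) = (25*(18 + 25))*(0*(-1/3) + 10*(1/9)) = (25*43)*(0 + 10/9) = 1075*(10/9) = 10750/9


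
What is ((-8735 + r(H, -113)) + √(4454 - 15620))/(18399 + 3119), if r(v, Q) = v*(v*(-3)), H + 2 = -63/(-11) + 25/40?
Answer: -68083907/166635392 + I*√11166/21518 ≈ -0.40858 + 0.0049107*I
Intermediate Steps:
H = 383/88 (H = -2 + (-63/(-11) + 25/40) = -2 + (-63*(-1/11) + 25*(1/40)) = -2 + (63/11 + 5/8) = -2 + 559/88 = 383/88 ≈ 4.3523)
r(v, Q) = -3*v² (r(v, Q) = v*(-3*v) = -3*v²)
((-8735 + r(H, -113)) + √(4454 - 15620))/(18399 + 3119) = ((-8735 - 3*(383/88)²) + √(4454 - 15620))/(18399 + 3119) = ((-8735 - 3*146689/7744) + √(-11166))/21518 = ((-8735 - 440067/7744) + I*√11166)*(1/21518) = (-68083907/7744 + I*√11166)*(1/21518) = -68083907/166635392 + I*√11166/21518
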